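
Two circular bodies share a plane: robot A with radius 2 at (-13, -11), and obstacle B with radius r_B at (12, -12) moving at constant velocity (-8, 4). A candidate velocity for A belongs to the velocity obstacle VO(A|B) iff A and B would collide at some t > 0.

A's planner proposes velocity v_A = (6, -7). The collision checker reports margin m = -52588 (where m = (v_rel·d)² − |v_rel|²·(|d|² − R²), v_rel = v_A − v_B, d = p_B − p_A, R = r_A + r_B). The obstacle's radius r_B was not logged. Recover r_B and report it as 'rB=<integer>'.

m = -52588
d = (25, -1);  v_rel = (14, -11),  |v_rel|² = 317
v_rel×d = (14)·(-1) − (-11)·(25) = 261
since m = R²·317 − 261²:  R² = (68121 + -52588) / 317 = 49
R = √49 = 7  ⇒  r_B = 7 − 2 = 5

rB=5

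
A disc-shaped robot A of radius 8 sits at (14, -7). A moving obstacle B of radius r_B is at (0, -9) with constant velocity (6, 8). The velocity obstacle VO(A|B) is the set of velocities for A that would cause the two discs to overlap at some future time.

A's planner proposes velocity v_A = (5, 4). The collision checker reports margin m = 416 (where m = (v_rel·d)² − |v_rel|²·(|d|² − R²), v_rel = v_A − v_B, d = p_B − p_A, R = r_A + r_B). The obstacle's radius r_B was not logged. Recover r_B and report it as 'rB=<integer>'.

m = 416
d = (-14, -2);  v_rel = (-1, -4),  |v_rel|² = 17
v_rel×d = (-1)·(-2) − (-4)·(-14) = -54
since m = R²·17 − (-54)²:  R² = (2916 + 416) / 17 = 196
R = √196 = 14  ⇒  r_B = 14 − 8 = 6

rB=6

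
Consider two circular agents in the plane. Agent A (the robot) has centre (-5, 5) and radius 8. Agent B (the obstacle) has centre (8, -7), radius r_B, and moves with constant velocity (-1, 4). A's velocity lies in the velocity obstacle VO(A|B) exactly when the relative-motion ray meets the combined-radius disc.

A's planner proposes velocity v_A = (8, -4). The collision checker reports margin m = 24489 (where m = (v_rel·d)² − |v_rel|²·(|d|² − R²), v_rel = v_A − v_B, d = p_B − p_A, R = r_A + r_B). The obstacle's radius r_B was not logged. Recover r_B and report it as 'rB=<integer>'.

m = 24489
d = (13, -12);  v_rel = (9, -8),  |v_rel|² = 145
v_rel×d = (9)·(-12) − (-8)·(13) = -4
since m = R²·145 − (-4)²:  R² = (16 + 24489) / 145 = 169
R = √169 = 13  ⇒  r_B = 13 − 8 = 5

rB=5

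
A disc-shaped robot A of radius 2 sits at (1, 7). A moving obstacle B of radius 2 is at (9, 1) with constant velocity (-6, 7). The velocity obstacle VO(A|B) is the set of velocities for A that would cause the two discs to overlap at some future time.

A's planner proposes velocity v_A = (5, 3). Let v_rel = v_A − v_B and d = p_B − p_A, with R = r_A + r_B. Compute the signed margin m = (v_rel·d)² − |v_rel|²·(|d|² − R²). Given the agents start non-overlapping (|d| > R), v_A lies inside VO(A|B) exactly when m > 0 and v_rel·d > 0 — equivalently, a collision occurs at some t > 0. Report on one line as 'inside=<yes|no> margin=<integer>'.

d = (8, -6),  |d|² = 100;  R = 2+2 = 4,  c = 100−4² = 84
v_rel = (11, -4),  |v_rel|² = 137;  v_rel·d = (11)·(8) + (-4)·(-6) = 112
137·t² − 224·t + 84 = 0  ⇒  m = 112² − 137·84 = 1036
m = 1036 > 0,  v_rel·d = 112 > 0  ⇒  inside

inside=yes margin=1036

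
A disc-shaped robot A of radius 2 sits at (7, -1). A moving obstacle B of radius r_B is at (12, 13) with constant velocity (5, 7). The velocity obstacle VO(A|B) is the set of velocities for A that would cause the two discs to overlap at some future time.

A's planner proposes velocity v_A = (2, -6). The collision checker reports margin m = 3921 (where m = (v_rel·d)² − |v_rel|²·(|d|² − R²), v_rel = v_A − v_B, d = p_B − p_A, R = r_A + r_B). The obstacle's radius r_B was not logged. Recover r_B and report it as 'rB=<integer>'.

m = 3921
d = (5, 14);  v_rel = (-3, -13),  |v_rel|² = 178
v_rel×d = (-3)·(14) − (-13)·(5) = 23
since m = R²·178 − 23²:  R² = (529 + 3921) / 178 = 25
R = √25 = 5  ⇒  r_B = 5 − 2 = 3

rB=3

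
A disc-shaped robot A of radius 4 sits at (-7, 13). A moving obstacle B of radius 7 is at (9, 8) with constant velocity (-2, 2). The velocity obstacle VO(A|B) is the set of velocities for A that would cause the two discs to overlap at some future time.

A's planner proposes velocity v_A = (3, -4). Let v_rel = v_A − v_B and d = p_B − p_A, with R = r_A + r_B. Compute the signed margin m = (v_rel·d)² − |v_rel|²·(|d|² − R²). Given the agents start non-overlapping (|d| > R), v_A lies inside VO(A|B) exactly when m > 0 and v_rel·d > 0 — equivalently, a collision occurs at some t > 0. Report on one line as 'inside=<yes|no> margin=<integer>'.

d = (16, -5),  |d|² = 281;  R = 4+7 = 11,  c = 281−11² = 160
v_rel = (5, -6),  |v_rel|² = 61;  v_rel·d = (5)·(16) + (-6)·(-5) = 110
61·t² − 220·t + 160 = 0  ⇒  m = 110² − 61·160 = 2340
m = 2340 > 0,  v_rel·d = 110 > 0  ⇒  inside

inside=yes margin=2340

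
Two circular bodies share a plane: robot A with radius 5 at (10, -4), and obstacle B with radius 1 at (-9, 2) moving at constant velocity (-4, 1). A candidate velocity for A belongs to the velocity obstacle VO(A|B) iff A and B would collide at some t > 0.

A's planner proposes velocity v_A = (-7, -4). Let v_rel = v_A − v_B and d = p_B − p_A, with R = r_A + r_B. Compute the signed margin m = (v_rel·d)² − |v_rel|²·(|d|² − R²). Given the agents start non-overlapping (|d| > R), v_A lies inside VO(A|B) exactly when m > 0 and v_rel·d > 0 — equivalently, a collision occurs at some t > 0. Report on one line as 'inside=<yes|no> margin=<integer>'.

d = (-19, 6),  |d|² = 397;  R = 5+1 = 6,  c = 397−6² = 361
v_rel = (-3, -5),  |v_rel|² = 34;  v_rel·d = (-3)·(-19) + (-5)·(6) = 27
34·t² − 54·t + 361 = 0  ⇒  m = 27² − 34·361 = -11545
m = -11545 < 0,  v_rel·d = 27 > 0  ⇒  outside

inside=no margin=-11545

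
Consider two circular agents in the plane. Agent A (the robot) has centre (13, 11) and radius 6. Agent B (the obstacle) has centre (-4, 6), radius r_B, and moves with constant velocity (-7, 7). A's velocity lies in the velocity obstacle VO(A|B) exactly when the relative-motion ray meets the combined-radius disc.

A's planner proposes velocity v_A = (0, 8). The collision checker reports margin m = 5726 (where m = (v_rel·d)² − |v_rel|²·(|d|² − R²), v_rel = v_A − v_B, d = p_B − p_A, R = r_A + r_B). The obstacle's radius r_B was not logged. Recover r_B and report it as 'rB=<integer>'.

m = 5726
d = (-17, -5);  v_rel = (7, 1),  |v_rel|² = 50
v_rel×d = (7)·(-5) − (1)·(-17) = -18
since m = R²·50 − (-18)²:  R² = (324 + 5726) / 50 = 121
R = √121 = 11  ⇒  r_B = 11 − 6 = 5

rB=5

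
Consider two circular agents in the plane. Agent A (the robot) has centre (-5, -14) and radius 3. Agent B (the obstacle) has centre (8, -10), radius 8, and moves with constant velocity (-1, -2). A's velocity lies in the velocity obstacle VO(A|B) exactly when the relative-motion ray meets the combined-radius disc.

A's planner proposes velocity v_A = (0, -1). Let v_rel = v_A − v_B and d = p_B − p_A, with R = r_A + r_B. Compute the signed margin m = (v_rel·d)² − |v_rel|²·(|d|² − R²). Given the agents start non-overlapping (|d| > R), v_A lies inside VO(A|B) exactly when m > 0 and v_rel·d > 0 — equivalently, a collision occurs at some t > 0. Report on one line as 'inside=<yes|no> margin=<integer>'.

d = (13, 4),  |d|² = 185;  R = 3+8 = 11,  c = 185−11² = 64
v_rel = (1, 1),  |v_rel|² = 2;  v_rel·d = (1)·(13) + (1)·(4) = 17
2·t² − 34·t + 64 = 0  ⇒  m = 17² − 2·64 = 161
m = 161 > 0,  v_rel·d = 17 > 0  ⇒  inside

inside=yes margin=161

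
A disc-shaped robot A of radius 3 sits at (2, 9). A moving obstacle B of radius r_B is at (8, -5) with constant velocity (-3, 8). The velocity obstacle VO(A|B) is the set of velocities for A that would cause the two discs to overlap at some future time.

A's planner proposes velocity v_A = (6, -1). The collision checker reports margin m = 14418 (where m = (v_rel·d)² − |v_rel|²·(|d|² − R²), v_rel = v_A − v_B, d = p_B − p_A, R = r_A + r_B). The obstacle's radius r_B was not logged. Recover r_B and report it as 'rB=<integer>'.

m = 14418
d = (6, -14);  v_rel = (9, -9),  |v_rel|² = 162
v_rel×d = (9)·(-14) − (-9)·(6) = -72
since m = R²·162 − (-72)²:  R² = (5184 + 14418) / 162 = 121
R = √121 = 11  ⇒  r_B = 11 − 3 = 8

rB=8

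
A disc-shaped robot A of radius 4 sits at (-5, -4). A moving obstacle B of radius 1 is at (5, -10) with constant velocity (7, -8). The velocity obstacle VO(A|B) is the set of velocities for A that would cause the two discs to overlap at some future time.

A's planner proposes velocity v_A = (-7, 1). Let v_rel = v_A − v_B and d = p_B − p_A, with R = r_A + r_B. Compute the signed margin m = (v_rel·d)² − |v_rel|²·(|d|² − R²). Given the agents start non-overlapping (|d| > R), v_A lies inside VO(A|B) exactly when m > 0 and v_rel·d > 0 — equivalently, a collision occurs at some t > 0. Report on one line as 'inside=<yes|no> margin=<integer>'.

d = (10, -6),  |d|² = 136;  R = 4+1 = 5,  c = 136−5² = 111
v_rel = (-14, 9),  |v_rel|² = 277;  v_rel·d = (-14)·(10) + (9)·(-6) = -194
277·t² + 388·t + 111 = 0  ⇒  m = (-194)² − 277·111 = 6889
m = 6889 > 0,  v_rel·d = -194 < 0  ⇒  outside

inside=no margin=6889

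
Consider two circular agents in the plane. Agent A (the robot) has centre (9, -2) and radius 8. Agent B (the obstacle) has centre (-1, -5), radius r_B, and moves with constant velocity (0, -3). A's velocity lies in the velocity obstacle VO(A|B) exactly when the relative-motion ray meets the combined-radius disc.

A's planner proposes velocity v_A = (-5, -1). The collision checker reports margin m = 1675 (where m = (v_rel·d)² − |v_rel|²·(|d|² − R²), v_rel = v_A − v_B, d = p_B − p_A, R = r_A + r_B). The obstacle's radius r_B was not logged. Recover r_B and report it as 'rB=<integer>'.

m = 1675
d = (-10, -3);  v_rel = (-5, 2),  |v_rel|² = 29
v_rel×d = (-5)·(-3) − (2)·(-10) = 35
since m = R²·29 − 35²:  R² = (1225 + 1675) / 29 = 100
R = √100 = 10  ⇒  r_B = 10 − 8 = 2

rB=2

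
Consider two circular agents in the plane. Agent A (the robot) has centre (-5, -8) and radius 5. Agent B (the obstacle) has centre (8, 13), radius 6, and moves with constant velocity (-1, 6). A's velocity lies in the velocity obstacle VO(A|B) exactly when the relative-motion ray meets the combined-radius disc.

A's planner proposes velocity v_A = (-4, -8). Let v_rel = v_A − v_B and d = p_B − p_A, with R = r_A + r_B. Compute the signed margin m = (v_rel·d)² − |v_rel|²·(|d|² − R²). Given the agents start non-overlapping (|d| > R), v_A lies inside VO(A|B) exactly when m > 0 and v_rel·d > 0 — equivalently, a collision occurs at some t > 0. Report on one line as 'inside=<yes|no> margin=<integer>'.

d = (13, 21),  |d|² = 610;  R = 5+6 = 11,  c = 610−11² = 489
v_rel = (-3, -14),  |v_rel|² = 205;  v_rel·d = (-3)·(13) + (-14)·(21) = -333
205·t² + 666·t + 489 = 0  ⇒  m = (-333)² − 205·489 = 10644
m = 10644 > 0,  v_rel·d = -333 < 0  ⇒  outside

inside=no margin=10644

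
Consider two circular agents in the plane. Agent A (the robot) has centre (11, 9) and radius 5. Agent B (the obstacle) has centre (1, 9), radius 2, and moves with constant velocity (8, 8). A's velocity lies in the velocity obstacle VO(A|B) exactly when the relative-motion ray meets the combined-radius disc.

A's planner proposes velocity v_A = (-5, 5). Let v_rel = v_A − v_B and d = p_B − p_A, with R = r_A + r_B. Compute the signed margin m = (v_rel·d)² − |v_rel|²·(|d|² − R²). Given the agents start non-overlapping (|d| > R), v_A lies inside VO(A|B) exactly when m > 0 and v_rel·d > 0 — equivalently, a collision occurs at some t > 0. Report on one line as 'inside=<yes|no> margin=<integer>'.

d = (-10, 0),  |d|² = 100;  R = 5+2 = 7,  c = 100−7² = 51
v_rel = (-13, -3),  |v_rel|² = 178;  v_rel·d = (-13)·(-10) + (-3)·(0) = 130
178·t² − 260·t + 51 = 0  ⇒  m = 130² − 178·51 = 7822
m = 7822 > 0,  v_rel·d = 130 > 0  ⇒  inside

inside=yes margin=7822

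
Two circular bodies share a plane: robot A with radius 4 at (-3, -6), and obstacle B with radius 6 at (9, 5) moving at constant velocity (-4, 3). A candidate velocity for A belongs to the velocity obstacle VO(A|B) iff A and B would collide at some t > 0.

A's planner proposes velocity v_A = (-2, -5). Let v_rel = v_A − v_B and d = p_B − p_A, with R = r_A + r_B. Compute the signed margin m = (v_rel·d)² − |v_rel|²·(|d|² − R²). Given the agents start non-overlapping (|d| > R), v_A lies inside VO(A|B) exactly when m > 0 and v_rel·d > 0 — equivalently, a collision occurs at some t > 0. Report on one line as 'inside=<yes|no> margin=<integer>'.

d = (12, 11),  |d|² = 265;  R = 4+6 = 10,  c = 265−10² = 165
v_rel = (2, -8),  |v_rel|² = 68;  v_rel·d = (2)·(12) + (-8)·(11) = -64
68·t² + 128·t + 165 = 0  ⇒  m = (-64)² − 68·165 = -7124
m = -7124 < 0,  v_rel·d = -64 < 0  ⇒  outside

inside=no margin=-7124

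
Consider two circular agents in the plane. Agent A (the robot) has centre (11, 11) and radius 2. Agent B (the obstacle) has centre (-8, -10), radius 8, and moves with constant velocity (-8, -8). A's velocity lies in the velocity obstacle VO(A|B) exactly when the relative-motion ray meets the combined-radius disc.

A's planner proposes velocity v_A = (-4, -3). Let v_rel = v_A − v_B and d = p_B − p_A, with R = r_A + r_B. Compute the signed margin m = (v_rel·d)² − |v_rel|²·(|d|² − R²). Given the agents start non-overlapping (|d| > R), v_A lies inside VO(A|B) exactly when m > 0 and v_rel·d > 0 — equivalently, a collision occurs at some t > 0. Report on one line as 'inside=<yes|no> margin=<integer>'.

d = (-19, -21),  |d|² = 802;  R = 2+8 = 10,  c = 802−10² = 702
v_rel = (4, 5),  |v_rel|² = 41;  v_rel·d = (4)·(-19) + (5)·(-21) = -181
41·t² + 362·t + 702 = 0  ⇒  m = (-181)² − 41·702 = 3979
m = 3979 > 0,  v_rel·d = -181 < 0  ⇒  outside

inside=no margin=3979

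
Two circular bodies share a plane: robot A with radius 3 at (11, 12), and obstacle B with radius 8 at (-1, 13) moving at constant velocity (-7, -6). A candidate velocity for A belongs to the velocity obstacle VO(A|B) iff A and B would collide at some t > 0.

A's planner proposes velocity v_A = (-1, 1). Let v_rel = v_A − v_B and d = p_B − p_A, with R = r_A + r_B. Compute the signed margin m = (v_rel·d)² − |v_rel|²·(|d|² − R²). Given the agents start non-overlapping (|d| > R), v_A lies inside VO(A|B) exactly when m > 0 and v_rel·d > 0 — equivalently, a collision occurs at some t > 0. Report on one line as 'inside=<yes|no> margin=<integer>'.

d = (-12, 1),  |d|² = 145;  R = 3+8 = 11,  c = 145−11² = 24
v_rel = (6, 7),  |v_rel|² = 85;  v_rel·d = (6)·(-12) + (7)·(1) = -65
85·t² + 130·t + 24 = 0  ⇒  m = (-65)² − 85·24 = 2185
m = 2185 > 0,  v_rel·d = -65 < 0  ⇒  outside

inside=no margin=2185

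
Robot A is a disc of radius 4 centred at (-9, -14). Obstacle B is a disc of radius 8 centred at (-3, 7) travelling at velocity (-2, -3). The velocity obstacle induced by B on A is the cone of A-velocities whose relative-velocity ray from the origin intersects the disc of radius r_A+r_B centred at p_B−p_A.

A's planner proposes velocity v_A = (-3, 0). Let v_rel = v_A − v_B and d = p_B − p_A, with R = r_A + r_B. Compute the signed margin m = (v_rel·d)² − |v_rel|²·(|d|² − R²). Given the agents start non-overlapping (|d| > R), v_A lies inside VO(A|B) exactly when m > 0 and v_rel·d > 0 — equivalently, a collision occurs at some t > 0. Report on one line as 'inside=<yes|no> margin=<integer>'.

d = (6, 21),  |d|² = 477;  R = 4+8 = 12,  c = 477−12² = 333
v_rel = (-1, 3),  |v_rel|² = 10;  v_rel·d = (-1)·(6) + (3)·(21) = 57
10·t² − 114·t + 333 = 0  ⇒  m = 57² − 10·333 = -81
m = -81 < 0,  v_rel·d = 57 > 0  ⇒  outside

inside=no margin=-81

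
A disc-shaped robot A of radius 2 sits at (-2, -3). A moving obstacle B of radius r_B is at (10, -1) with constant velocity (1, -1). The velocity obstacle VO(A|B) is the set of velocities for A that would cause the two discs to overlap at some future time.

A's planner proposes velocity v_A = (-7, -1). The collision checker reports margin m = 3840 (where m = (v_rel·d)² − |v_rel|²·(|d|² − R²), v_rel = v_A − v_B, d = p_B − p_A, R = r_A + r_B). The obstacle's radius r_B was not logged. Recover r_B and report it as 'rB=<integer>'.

m = 3840
d = (12, 2);  v_rel = (-8, 0),  |v_rel|² = 64
v_rel×d = (-8)·(2) − (0)·(12) = -16
since m = R²·64 − (-16)²:  R² = (256 + 3840) / 64 = 64
R = √64 = 8  ⇒  r_B = 8 − 2 = 6

rB=6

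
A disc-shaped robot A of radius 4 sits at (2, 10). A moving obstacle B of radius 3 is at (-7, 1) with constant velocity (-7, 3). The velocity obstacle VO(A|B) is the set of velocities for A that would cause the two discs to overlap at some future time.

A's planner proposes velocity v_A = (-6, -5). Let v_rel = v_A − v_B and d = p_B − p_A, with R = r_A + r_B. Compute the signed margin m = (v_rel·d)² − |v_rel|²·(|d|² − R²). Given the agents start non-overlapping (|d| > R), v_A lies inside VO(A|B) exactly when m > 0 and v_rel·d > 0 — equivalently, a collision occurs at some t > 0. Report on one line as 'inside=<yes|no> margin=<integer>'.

d = (-9, -9),  |d|² = 162;  R = 4+3 = 7,  c = 162−7² = 113
v_rel = (1, -8),  |v_rel|² = 65;  v_rel·d = (1)·(-9) + (-8)·(-9) = 63
65·t² − 126·t + 113 = 0  ⇒  m = 63² − 65·113 = -3376
m = -3376 < 0,  v_rel·d = 63 > 0  ⇒  outside

inside=no margin=-3376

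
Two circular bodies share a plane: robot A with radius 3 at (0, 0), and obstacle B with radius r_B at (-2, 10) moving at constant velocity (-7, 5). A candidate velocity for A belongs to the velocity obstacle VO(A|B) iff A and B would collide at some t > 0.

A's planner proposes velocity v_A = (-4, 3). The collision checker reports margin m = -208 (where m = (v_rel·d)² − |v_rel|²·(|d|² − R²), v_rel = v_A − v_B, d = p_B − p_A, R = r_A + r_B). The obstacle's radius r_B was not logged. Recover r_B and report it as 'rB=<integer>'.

m = -208
d = (-2, 10);  v_rel = (3, -2),  |v_rel|² = 13
v_rel×d = (3)·(10) − (-2)·(-2) = 26
since m = R²·13 − 26²:  R² = (676 + -208) / 13 = 36
R = √36 = 6  ⇒  r_B = 6 − 3 = 3

rB=3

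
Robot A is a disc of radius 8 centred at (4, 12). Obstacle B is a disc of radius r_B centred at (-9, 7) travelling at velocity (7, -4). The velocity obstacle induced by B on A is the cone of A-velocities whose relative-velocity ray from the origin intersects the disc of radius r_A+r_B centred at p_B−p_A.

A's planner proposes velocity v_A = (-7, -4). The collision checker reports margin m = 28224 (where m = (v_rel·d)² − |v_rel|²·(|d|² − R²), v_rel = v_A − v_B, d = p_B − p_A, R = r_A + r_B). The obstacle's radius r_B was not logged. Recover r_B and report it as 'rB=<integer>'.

m = 28224
d = (-13, -5);  v_rel = (-14, 0),  |v_rel|² = 196
v_rel×d = (-14)·(-5) − (0)·(-13) = 70
since m = R²·196 − 70²:  R² = (4900 + 28224) / 196 = 169
R = √169 = 13  ⇒  r_B = 13 − 8 = 5

rB=5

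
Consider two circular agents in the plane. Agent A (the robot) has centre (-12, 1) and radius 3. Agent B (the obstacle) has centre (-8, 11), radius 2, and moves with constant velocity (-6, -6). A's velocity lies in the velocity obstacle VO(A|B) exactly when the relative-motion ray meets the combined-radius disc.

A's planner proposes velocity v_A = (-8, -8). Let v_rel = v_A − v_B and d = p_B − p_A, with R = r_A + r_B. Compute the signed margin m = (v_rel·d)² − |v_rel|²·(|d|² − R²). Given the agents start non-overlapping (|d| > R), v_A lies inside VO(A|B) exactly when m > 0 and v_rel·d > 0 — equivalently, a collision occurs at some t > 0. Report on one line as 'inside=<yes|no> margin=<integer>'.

d = (4, 10),  |d|² = 116;  R = 3+2 = 5,  c = 116−5² = 91
v_rel = (-2, -2),  |v_rel|² = 8;  v_rel·d = (-2)·(4) + (-2)·(10) = -28
8·t² + 56·t + 91 = 0  ⇒  m = (-28)² − 8·91 = 56
m = 56 > 0,  v_rel·d = -28 < 0  ⇒  outside

inside=no margin=56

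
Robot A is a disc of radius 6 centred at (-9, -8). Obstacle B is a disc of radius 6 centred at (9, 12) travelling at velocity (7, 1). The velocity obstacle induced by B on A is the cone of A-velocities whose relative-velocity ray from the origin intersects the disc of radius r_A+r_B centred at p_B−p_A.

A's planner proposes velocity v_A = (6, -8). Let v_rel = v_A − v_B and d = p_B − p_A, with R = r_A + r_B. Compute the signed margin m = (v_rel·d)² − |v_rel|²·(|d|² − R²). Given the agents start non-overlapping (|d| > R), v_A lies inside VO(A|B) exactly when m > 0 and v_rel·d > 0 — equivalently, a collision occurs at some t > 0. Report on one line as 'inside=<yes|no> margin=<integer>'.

d = (18, 20),  |d|² = 724;  R = 6+6 = 12,  c = 724−12² = 580
v_rel = (-1, -9),  |v_rel|² = 82;  v_rel·d = (-1)·(18) + (-9)·(20) = -198
82·t² + 396·t + 580 = 0  ⇒  m = (-198)² − 82·580 = -8356
m = -8356 < 0,  v_rel·d = -198 < 0  ⇒  outside

inside=no margin=-8356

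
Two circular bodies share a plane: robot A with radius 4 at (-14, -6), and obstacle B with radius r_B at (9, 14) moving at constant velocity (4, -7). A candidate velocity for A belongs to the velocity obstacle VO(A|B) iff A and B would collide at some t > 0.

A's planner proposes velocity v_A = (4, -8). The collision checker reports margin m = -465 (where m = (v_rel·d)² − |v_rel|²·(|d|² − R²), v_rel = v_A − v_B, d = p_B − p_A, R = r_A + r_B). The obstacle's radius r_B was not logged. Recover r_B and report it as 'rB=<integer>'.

m = -465
d = (23, 20);  v_rel = (0, -1),  |v_rel|² = 1
v_rel×d = (0)·(20) − (-1)·(23) = 23
since m = R²·1 − 23²:  R² = (529 + -465) / 1 = 64
R = √64 = 8  ⇒  r_B = 8 − 4 = 4

rB=4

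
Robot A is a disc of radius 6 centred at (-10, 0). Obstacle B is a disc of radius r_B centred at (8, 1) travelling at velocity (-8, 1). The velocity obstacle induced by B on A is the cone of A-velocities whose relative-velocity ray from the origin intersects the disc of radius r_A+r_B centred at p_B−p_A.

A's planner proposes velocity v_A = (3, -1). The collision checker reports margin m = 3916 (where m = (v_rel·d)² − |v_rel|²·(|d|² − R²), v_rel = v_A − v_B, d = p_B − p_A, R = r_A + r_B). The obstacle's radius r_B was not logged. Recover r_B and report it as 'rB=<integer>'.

m = 3916
d = (18, 1);  v_rel = (11, -2),  |v_rel|² = 125
v_rel×d = (11)·(1) − (-2)·(18) = 47
since m = R²·125 − 47²:  R² = (2209 + 3916) / 125 = 49
R = √49 = 7  ⇒  r_B = 7 − 6 = 1

rB=1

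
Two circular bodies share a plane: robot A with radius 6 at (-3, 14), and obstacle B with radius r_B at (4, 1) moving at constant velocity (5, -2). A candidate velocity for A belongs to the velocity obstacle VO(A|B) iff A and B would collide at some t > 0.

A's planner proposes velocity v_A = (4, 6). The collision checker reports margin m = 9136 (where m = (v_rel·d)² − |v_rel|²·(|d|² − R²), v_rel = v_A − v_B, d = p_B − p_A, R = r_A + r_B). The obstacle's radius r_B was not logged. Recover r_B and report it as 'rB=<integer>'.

m = 9136
d = (7, -13);  v_rel = (-1, 8),  |v_rel|² = 65
v_rel×d = (-1)·(-13) − (8)·(7) = -43
since m = R²·65 − (-43)²:  R² = (1849 + 9136) / 65 = 169
R = √169 = 13  ⇒  r_B = 13 − 6 = 7

rB=7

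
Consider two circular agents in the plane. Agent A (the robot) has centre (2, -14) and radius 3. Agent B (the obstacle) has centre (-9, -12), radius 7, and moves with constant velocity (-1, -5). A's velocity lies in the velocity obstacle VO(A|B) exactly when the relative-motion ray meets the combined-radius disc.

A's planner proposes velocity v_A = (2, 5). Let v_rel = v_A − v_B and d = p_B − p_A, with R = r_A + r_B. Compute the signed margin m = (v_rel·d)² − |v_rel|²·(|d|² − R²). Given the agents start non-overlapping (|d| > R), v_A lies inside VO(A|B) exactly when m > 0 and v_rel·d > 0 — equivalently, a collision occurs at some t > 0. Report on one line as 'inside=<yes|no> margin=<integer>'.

d = (-11, 2),  |d|² = 125;  R = 3+7 = 10,  c = 125−10² = 25
v_rel = (3, 10),  |v_rel|² = 109;  v_rel·d = (3)·(-11) + (10)·(2) = -13
109·t² + 26·t + 25 = 0  ⇒  m = (-13)² − 109·25 = -2556
m = -2556 < 0,  v_rel·d = -13 < 0  ⇒  outside

inside=no margin=-2556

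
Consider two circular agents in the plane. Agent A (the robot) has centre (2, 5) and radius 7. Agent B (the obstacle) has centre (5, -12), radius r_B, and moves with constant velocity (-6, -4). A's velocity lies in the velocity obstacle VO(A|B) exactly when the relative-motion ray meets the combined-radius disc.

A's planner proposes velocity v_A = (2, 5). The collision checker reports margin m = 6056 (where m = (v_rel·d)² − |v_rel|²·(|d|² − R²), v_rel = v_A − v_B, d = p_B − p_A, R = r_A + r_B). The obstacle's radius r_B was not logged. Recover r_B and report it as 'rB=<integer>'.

m = 6056
d = (3, -17);  v_rel = (8, 9),  |v_rel|² = 145
v_rel×d = (8)·(-17) − (9)·(3) = -163
since m = R²·145 − (-163)²:  R² = (26569 + 6056) / 145 = 225
R = √225 = 15  ⇒  r_B = 15 − 7 = 8

rB=8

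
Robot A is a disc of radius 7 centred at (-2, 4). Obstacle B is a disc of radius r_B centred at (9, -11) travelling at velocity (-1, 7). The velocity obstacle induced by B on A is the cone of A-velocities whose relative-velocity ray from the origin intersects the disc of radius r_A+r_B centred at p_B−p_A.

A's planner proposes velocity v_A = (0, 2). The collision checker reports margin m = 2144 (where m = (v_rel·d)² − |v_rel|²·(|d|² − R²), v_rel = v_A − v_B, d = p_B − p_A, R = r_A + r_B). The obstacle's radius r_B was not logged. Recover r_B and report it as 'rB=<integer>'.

m = 2144
d = (11, -15);  v_rel = (1, -5),  |v_rel|² = 26
v_rel×d = (1)·(-15) − (-5)·(11) = 40
since m = R²·26 − 40²:  R² = (1600 + 2144) / 26 = 144
R = √144 = 12  ⇒  r_B = 12 − 7 = 5

rB=5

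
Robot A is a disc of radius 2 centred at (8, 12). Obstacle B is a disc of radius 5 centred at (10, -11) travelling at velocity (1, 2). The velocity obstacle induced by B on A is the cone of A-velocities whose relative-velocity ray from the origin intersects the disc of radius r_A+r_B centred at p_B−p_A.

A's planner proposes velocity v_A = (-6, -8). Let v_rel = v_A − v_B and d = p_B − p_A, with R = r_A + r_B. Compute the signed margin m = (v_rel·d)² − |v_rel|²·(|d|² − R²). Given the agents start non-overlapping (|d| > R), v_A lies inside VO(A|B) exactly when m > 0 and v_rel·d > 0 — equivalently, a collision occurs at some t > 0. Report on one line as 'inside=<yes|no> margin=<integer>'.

d = (2, -23),  |d|² = 533;  R = 2+5 = 7,  c = 533−7² = 484
v_rel = (-7, -10),  |v_rel|² = 149;  v_rel·d = (-7)·(2) + (-10)·(-23) = 216
149·t² − 432·t + 484 = 0  ⇒  m = 216² − 149·484 = -25460
m = -25460 < 0,  v_rel·d = 216 > 0  ⇒  outside

inside=no margin=-25460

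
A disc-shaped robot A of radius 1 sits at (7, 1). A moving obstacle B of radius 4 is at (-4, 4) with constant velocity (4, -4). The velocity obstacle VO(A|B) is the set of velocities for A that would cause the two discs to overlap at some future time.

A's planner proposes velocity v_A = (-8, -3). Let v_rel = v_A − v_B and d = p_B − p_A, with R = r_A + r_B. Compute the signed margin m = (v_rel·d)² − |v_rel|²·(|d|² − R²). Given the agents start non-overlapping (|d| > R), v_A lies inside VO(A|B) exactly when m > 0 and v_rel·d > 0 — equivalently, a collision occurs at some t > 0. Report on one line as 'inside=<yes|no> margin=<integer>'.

d = (-11, 3),  |d|² = 130;  R = 1+4 = 5,  c = 130−5² = 105
v_rel = (-12, 1),  |v_rel|² = 145;  v_rel·d = (-12)·(-11) + (1)·(3) = 135
145·t² − 270·t + 105 = 0  ⇒  m = 135² − 145·105 = 3000
m = 3000 > 0,  v_rel·d = 135 > 0  ⇒  inside

inside=yes margin=3000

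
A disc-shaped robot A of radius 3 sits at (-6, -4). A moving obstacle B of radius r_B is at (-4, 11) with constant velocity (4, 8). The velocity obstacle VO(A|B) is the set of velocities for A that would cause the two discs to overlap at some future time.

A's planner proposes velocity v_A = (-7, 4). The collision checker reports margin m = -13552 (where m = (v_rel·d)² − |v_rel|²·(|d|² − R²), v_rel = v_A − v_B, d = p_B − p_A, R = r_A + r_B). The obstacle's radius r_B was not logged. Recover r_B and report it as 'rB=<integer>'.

m = -13552
d = (2, 15);  v_rel = (-11, -4),  |v_rel|² = 137
v_rel×d = (-11)·(15) − (-4)·(2) = -157
since m = R²·137 − (-157)²:  R² = (24649 + -13552) / 137 = 81
R = √81 = 9  ⇒  r_B = 9 − 3 = 6

rB=6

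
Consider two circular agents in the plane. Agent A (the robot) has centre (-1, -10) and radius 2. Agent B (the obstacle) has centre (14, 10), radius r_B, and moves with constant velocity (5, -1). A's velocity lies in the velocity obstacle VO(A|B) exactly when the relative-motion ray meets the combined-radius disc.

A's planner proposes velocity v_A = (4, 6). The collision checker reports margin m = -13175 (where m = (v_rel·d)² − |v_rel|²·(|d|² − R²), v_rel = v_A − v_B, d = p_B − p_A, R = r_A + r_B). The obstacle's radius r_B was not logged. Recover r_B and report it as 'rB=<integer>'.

m = -13175
d = (15, 20);  v_rel = (-1, 7),  |v_rel|² = 50
v_rel×d = (-1)·(20) − (7)·(15) = -125
since m = R²·50 − (-125)²:  R² = (15625 + -13175) / 50 = 49
R = √49 = 7  ⇒  r_B = 7 − 2 = 5

rB=5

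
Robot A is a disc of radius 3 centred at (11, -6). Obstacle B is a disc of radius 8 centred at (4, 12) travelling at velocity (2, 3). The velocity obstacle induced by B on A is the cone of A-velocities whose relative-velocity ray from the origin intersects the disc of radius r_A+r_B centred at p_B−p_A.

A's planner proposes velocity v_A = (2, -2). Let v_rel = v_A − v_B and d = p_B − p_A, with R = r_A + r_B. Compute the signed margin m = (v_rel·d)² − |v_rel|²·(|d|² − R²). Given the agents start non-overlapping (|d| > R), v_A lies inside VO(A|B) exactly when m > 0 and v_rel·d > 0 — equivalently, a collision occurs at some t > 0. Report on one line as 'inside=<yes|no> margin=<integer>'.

d = (-7, 18),  |d|² = 373;  R = 3+8 = 11,  c = 373−11² = 252
v_rel = (0, -5),  |v_rel|² = 25;  v_rel·d = (0)·(-7) + (-5)·(18) = -90
25·t² + 180·t + 252 = 0  ⇒  m = (-90)² − 25·252 = 1800
m = 1800 > 0,  v_rel·d = -90 < 0  ⇒  outside

inside=no margin=1800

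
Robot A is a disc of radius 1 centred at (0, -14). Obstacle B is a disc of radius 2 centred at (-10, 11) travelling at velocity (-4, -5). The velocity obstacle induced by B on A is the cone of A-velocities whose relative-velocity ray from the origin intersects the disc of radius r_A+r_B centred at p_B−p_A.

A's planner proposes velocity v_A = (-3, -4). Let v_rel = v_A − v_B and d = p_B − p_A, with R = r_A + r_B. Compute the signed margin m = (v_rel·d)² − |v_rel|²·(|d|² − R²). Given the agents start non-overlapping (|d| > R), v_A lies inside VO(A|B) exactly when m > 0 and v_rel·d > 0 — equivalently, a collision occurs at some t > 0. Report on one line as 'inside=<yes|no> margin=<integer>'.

d = (-10, 25),  |d|² = 725;  R = 1+2 = 3,  c = 725−3² = 716
v_rel = (1, 1),  |v_rel|² = 2;  v_rel·d = (1)·(-10) + (1)·(25) = 15
2·t² − 30·t + 716 = 0  ⇒  m = 15² − 2·716 = -1207
m = -1207 < 0,  v_rel·d = 15 > 0  ⇒  outside

inside=no margin=-1207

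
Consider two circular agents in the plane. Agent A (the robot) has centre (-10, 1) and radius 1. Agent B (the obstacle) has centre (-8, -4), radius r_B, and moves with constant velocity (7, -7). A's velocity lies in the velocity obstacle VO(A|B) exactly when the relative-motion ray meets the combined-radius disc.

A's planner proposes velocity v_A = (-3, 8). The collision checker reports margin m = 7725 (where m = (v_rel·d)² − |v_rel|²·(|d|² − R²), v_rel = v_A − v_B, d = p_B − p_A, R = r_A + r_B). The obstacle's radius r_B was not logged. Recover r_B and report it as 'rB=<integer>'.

m = 7725
d = (2, -5);  v_rel = (-10, 15),  |v_rel|² = 325
v_rel×d = (-10)·(-5) − (15)·(2) = 20
since m = R²·325 − 20²:  R² = (400 + 7725) / 325 = 25
R = √25 = 5  ⇒  r_B = 5 − 1 = 4

rB=4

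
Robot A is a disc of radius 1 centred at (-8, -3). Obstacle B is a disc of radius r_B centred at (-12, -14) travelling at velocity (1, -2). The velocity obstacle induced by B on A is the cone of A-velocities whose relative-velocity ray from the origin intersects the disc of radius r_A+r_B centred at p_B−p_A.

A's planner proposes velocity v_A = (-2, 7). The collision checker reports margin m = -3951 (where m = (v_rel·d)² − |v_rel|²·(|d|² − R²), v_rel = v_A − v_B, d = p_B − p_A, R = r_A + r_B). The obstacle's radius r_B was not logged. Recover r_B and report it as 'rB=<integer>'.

m = -3951
d = (-4, -11);  v_rel = (-3, 9),  |v_rel|² = 90
v_rel×d = (-3)·(-11) − (9)·(-4) = 69
since m = R²·90 − 69²:  R² = (4761 + -3951) / 90 = 9
R = √9 = 3  ⇒  r_B = 3 − 1 = 2

rB=2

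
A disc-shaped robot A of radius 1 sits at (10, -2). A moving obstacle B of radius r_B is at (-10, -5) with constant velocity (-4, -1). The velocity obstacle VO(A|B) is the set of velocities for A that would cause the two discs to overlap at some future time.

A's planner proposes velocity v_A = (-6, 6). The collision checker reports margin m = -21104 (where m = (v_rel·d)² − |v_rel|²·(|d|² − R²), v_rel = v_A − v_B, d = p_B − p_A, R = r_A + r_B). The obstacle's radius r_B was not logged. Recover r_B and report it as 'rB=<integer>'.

m = -21104
d = (-20, -3);  v_rel = (-2, 7),  |v_rel|² = 53
v_rel×d = (-2)·(-3) − (7)·(-20) = 146
since m = R²·53 − 146²:  R² = (21316 + -21104) / 53 = 4
R = √4 = 2  ⇒  r_B = 2 − 1 = 1

rB=1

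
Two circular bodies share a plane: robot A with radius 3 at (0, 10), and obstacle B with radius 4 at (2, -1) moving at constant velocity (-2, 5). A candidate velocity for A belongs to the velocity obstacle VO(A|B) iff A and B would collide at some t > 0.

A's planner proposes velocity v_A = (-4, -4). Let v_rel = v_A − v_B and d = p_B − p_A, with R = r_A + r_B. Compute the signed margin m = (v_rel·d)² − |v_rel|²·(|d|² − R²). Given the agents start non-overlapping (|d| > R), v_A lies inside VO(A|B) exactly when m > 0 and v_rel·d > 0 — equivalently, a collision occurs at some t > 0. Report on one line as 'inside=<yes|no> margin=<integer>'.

d = (2, -11),  |d|² = 125;  R = 3+4 = 7,  c = 125−7² = 76
v_rel = (-2, -9),  |v_rel|² = 85;  v_rel·d = (-2)·(2) + (-9)·(-11) = 95
85·t² − 190·t + 76 = 0  ⇒  m = 95² − 85·76 = 2565
m = 2565 > 0,  v_rel·d = 95 > 0  ⇒  inside

inside=yes margin=2565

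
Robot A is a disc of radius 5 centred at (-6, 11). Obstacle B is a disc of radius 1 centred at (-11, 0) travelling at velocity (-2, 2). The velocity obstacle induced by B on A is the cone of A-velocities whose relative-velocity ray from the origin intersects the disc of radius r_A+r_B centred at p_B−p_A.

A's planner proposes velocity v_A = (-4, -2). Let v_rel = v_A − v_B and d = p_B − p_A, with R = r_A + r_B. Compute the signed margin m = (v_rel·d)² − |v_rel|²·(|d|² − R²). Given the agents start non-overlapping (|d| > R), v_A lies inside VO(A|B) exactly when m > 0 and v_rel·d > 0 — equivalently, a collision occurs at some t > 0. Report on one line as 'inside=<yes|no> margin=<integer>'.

d = (-5, -11),  |d|² = 146;  R = 5+1 = 6,  c = 146−6² = 110
v_rel = (-2, -4),  |v_rel|² = 20;  v_rel·d = (-2)·(-5) + (-4)·(-11) = 54
20·t² − 108·t + 110 = 0  ⇒  m = 54² − 20·110 = 716
m = 716 > 0,  v_rel·d = 54 > 0  ⇒  inside

inside=yes margin=716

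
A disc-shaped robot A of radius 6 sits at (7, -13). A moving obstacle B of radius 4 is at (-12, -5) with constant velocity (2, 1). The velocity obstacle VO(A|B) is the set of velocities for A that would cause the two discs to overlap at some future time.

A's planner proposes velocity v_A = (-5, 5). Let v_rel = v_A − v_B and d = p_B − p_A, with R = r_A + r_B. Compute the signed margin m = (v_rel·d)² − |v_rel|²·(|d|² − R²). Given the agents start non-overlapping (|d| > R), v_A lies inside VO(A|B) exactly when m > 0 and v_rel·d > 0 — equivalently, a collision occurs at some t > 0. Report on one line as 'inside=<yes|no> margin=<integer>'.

d = (-19, 8),  |d|² = 425;  R = 6+4 = 10,  c = 425−10² = 325
v_rel = (-7, 4),  |v_rel|² = 65;  v_rel·d = (-7)·(-19) + (4)·(8) = 165
65·t² − 330·t + 325 = 0  ⇒  m = 165² − 65·325 = 6100
m = 6100 > 0,  v_rel·d = 165 > 0  ⇒  inside

inside=yes margin=6100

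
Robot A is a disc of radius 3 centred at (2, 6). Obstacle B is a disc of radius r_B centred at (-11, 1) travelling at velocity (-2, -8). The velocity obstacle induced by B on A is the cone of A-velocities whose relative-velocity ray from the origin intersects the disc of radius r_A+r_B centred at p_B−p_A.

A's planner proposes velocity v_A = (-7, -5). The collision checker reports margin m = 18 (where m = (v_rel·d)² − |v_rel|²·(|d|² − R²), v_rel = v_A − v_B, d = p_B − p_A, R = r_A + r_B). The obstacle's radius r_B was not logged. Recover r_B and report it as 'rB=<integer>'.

m = 18
d = (-13, -5);  v_rel = (-5, 3),  |v_rel|² = 34
v_rel×d = (-5)·(-5) − (3)·(-13) = 64
since m = R²·34 − 64²:  R² = (4096 + 18) / 34 = 121
R = √121 = 11  ⇒  r_B = 11 − 3 = 8

rB=8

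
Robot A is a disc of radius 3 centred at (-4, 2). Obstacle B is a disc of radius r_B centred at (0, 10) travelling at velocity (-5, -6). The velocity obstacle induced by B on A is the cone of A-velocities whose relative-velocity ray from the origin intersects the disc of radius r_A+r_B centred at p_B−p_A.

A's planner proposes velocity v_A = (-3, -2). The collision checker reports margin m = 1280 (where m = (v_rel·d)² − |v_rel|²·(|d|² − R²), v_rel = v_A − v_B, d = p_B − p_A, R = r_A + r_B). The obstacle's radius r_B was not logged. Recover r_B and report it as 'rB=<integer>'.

m = 1280
d = (4, 8);  v_rel = (2, 4),  |v_rel|² = 20
v_rel×d = (2)·(8) − (4)·(4) = 0
since m = R²·20 − 0²:  R² = (0 + 1280) / 20 = 64
R = √64 = 8  ⇒  r_B = 8 − 3 = 5

rB=5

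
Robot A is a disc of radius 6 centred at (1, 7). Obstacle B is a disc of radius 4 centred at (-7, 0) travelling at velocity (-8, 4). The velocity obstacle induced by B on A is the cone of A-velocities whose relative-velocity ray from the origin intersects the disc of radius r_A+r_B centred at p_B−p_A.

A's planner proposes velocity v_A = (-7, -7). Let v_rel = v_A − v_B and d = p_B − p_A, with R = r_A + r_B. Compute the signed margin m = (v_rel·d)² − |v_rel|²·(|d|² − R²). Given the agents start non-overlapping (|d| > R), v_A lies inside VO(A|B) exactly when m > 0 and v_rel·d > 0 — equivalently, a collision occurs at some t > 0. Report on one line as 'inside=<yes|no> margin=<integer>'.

d = (-8, -7),  |d|² = 113;  R = 6+4 = 10,  c = 113−10² = 13
v_rel = (1, -11),  |v_rel|² = 122;  v_rel·d = (1)·(-8) + (-11)·(-7) = 69
122·t² − 138·t + 13 = 0  ⇒  m = 69² − 122·13 = 3175
m = 3175 > 0,  v_rel·d = 69 > 0  ⇒  inside

inside=yes margin=3175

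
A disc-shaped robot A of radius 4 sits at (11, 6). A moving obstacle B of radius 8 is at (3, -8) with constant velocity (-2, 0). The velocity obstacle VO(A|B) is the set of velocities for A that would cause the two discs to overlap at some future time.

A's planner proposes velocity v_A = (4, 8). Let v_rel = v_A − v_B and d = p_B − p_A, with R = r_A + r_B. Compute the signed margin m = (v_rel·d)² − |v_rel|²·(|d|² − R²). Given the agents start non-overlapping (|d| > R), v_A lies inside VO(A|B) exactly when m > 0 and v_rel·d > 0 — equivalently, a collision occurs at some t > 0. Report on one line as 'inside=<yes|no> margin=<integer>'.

d = (-8, -14),  |d|² = 260;  R = 4+8 = 12,  c = 260−12² = 116
v_rel = (6, 8),  |v_rel|² = 100;  v_rel·d = (6)·(-8) + (8)·(-14) = -160
100·t² + 320·t + 116 = 0  ⇒  m = (-160)² − 100·116 = 14000
m = 14000 > 0,  v_rel·d = -160 < 0  ⇒  outside

inside=no margin=14000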